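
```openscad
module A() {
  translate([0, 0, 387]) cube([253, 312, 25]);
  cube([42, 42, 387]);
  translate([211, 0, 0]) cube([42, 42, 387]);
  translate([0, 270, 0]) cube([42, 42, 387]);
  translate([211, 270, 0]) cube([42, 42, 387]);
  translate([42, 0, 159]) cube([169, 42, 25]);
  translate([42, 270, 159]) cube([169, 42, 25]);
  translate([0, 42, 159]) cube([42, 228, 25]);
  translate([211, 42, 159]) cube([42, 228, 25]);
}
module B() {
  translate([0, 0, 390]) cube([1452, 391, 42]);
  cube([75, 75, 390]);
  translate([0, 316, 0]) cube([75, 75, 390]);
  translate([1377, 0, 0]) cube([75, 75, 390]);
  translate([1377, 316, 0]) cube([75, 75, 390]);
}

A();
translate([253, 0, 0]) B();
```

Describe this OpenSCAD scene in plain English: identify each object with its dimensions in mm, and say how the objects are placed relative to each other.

A is a four-legged stool. The seat is 253×312 mm, 25 mm thick, top at z = 412 mm. It stands on four square legs, each 42×42 mm in cross-section, from z = 0 to the seat underside, each flush with a corner of the seat. Four stretchers, 42 mm wide and 25 mm tall, connect adjacent legs with their undersides at z = 159 mm, each running between the inner faces of the legs it joins and aligned with the legs' outer faces on the other axis.

B is a bench: a 1452×391 mm seat slab, 42 mm thick, top at z = 432 mm, on four 75×75 mm square legs flush with the seat corners and standing on z = 0.

The bench is against the stool's +x side, with their −y faces flush.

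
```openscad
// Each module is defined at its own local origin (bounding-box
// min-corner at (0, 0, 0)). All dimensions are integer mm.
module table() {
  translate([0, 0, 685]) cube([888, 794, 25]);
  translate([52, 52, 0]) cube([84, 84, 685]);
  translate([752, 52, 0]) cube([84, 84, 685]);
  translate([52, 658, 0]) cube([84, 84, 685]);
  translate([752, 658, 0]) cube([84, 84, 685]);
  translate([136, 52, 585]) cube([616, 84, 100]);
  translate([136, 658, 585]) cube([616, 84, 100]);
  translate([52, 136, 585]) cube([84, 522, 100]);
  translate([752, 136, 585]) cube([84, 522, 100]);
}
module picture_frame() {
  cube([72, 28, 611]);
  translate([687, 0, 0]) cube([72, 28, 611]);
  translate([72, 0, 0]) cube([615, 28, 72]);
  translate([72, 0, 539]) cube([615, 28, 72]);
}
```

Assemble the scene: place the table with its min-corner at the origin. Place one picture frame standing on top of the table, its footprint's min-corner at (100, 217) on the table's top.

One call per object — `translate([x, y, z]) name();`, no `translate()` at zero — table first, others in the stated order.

table();
translate([100, 217, 710]) picture_frame();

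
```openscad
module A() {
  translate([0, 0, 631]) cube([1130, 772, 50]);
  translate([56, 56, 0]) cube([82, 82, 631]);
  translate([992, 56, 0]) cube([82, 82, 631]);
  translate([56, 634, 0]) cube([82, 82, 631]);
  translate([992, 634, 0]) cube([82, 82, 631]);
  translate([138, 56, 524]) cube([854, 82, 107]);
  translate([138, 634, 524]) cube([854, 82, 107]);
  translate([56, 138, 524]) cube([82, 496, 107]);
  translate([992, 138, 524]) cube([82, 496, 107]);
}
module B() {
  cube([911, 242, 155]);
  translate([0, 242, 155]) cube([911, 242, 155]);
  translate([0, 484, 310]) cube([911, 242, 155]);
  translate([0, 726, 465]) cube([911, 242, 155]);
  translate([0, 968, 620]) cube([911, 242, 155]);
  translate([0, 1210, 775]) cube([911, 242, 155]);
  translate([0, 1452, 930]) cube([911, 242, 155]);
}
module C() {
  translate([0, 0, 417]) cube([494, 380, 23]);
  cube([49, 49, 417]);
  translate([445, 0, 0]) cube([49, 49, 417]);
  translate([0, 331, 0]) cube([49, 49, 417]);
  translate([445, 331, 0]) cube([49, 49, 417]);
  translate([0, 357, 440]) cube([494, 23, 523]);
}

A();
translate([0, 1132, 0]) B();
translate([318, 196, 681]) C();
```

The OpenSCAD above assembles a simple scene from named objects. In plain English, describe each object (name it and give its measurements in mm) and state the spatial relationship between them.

A is a rectangular dining table. The top is 1130×772×50 mm with its upper surface at z = 681 mm. It stands on four 82×82 mm square legs, each inset 56 mm from the nearest pair of top edges, running from the floor to the underside of the top. Four apron rails, 82 mm thick and 107 mm tall, run between adjacent legs with their top edges flush with the underside of the top and their outer faces flush with the legs' outer faces.

B is a straight staircase of 7 solid steps. Each step is 911 mm wide (x), 242 mm deep (y, the going) and 155 mm tall (the rise). The first step rests on the floor; each subsequent step sits one going further in +y and one rise higher in +z, directly behind and above the previous step with no overlap.

C is a chair: 494×380 mm seat, 23 mm thick, top at z = 440 mm, on four 49 mm square corner legs flush with the seat edges. A 23 mm thick backrest slab spans the full seat width, extending 523 mm above the seat top, its back face flush with the seat's +y edge.

The staircase is on the floor beside the table on its +y side. The chair is on top of the table, centred.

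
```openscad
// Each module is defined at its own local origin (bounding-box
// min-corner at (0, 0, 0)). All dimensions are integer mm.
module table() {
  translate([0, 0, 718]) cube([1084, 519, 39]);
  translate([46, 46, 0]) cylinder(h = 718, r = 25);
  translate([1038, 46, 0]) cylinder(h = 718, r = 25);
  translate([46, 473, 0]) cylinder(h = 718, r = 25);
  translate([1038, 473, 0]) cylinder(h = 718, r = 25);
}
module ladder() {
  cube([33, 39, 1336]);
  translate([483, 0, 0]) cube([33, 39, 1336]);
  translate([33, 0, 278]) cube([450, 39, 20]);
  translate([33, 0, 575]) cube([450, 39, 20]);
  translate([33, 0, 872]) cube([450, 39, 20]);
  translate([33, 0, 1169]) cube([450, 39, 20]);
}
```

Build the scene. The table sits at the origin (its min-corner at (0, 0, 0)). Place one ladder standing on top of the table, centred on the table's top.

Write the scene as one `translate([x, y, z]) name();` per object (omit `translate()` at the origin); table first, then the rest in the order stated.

table();
translate([284, 240, 757]) ladder();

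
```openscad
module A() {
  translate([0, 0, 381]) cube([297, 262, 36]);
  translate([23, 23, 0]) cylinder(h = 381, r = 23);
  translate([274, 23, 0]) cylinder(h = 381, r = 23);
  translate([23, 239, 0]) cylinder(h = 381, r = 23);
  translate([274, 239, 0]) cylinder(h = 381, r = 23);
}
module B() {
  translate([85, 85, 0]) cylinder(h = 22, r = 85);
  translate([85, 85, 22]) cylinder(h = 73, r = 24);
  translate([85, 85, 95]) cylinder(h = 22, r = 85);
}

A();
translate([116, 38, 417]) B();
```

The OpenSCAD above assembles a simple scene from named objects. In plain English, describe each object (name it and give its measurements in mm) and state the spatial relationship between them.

A is a four-legged stool. The seat is a 297×262×36 mm slab whose top surface is at z = 417 mm; four round legs, each 46 mm in diameter, run from the floor (z = 0) to the underside of the seat, each leg's axis is inset half a diameter from the nearest pair of seat edges (so the leg's bounding box is flush with the corner).

B is a spool: two coaxial disc flanges of radius 85 mm and thickness 22 mm, joined by a core cylinder of radius 24 mm and height 73 mm. The lower flange rests on z = 0 and the three cylinders share a vertical axis.

The spool is on top of the stool.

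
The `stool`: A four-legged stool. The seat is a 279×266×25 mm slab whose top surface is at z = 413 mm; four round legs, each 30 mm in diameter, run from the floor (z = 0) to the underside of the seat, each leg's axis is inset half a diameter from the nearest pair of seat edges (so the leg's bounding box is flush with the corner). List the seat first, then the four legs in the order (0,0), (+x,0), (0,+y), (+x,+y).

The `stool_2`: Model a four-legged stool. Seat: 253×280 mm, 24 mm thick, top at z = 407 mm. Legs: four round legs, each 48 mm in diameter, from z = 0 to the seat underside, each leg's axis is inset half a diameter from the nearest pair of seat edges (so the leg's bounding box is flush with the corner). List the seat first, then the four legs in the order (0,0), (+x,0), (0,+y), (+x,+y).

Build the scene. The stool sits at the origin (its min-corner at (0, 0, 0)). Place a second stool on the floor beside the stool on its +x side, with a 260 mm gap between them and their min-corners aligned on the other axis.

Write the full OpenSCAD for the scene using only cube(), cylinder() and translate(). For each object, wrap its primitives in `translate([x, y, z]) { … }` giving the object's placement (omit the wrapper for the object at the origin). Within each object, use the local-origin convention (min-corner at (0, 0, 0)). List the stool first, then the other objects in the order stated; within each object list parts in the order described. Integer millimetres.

translate([0, 0, 388]) cube([279, 266, 25]);
translate([15, 15, 0]) cylinder(h = 388, r = 15);
translate([264, 15, 0]) cylinder(h = 388, r = 15);
translate([15, 251, 0]) cylinder(h = 388, r = 15);
translate([264, 251, 0]) cylinder(h = 388, r = 15);
translate([539, 0, 0]) {
  translate([0, 0, 383]) cube([253, 280, 24]);
  translate([24, 24, 0]) cylinder(h = 383, r = 24);
  translate([229, 24, 0]) cylinder(h = 383, r = 24);
  translate([24, 256, 0]) cylinder(h = 383, r = 24);
  translate([229, 256, 0]) cylinder(h = 383, r = 24);
}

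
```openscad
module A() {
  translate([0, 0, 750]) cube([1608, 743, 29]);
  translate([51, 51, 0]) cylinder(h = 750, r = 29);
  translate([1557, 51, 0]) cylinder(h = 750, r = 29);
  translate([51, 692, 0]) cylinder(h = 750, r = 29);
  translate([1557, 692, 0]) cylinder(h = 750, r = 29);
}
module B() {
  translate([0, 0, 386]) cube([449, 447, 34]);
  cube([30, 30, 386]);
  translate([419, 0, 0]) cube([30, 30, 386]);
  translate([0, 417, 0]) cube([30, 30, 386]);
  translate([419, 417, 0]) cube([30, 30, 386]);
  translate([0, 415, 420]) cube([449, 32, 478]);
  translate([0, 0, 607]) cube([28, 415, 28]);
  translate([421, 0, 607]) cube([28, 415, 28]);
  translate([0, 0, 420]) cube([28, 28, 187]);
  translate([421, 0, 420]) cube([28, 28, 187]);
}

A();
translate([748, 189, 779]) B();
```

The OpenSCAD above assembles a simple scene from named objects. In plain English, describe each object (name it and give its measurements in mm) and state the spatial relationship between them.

A is a table with a 1608×743 mm rectangular top, 29 mm thick, top surface at z = 779 mm, supported by four round legs of 58 mm diameter, each leg's bounding box inset 22 mm from the nearest pair of top edges, running from the floor.

B is a chair: 449×447 mm seat, 34 mm thick, top at z = 420 mm, on four 30 mm square corner legs flush with the seat edges. A 32 mm thick backrest slab spans the full seat width, extending 478 mm above the seat top, its back face flush with the seat's +y edge. Two armrests of 28×28 mm section run along each side from the seat's front edge to the front of the backrest, top faces 215 mm above the seat top and outer faces flush with the seat's x-edges; a 28×28 mm post under the front of each armrest stands on the seat at the front corner.

The chair is on top of the table.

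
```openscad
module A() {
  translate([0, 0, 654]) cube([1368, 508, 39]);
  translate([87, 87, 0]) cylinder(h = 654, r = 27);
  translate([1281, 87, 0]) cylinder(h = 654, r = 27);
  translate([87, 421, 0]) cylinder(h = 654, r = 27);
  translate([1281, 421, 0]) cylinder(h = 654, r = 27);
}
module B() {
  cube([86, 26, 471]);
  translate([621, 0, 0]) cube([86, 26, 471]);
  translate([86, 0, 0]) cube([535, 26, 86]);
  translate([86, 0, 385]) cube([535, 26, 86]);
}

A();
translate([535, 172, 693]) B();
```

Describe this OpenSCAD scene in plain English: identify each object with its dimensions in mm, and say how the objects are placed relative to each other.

A is a table: top 1368 mm (x) × 508 mm (y), 39 mm thick, upper face at z = 693 mm, on four round legs of 54 mm diameter, each leg's bounding box inset 60 mm from the nearest pair of top edges, running from z = 0 to the bottom of the top.

B is a rectangular picture frame lying in the x–z plane (depth along y). The opening is 535 mm wide (x) by 299 mm tall (z), surrounded by a border 86 mm wide on all four sides. The frame is 26 mm deep and is made of two full-height vertical stiles with two horizontal rails fitted between them.

The picture frame is on top of the table.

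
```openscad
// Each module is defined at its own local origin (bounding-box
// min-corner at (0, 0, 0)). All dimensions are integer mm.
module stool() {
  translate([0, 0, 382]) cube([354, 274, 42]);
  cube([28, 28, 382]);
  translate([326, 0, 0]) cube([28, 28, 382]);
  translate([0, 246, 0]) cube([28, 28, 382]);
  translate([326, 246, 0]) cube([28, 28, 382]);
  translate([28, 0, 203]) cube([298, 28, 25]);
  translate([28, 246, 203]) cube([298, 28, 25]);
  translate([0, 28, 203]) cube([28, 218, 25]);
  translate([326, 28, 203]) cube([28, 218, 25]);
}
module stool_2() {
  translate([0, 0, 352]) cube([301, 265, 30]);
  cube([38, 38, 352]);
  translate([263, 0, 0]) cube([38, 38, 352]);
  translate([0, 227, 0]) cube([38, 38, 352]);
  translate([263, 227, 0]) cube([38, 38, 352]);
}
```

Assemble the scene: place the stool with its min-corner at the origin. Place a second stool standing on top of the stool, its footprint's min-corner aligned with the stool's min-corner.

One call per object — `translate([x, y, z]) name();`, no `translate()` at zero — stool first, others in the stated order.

stool();
translate([0, 0, 424]) stool_2();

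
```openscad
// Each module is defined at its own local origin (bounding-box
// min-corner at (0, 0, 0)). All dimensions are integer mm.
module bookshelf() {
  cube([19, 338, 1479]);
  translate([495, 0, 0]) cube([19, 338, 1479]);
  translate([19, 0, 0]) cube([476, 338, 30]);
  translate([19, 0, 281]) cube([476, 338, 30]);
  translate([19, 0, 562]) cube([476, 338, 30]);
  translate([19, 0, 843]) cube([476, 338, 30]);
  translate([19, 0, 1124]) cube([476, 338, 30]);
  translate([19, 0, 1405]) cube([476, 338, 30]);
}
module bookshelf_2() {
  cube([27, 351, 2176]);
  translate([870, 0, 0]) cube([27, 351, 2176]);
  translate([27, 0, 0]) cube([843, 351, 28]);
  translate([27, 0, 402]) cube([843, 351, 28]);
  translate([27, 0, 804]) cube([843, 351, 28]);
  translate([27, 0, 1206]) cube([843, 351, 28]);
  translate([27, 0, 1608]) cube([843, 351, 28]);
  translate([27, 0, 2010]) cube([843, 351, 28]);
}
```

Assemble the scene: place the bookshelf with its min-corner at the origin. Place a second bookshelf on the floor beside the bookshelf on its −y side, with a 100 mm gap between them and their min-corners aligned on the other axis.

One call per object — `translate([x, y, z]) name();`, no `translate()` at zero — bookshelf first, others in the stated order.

bookshelf();
translate([0, -451, 0]) bookshelf_2();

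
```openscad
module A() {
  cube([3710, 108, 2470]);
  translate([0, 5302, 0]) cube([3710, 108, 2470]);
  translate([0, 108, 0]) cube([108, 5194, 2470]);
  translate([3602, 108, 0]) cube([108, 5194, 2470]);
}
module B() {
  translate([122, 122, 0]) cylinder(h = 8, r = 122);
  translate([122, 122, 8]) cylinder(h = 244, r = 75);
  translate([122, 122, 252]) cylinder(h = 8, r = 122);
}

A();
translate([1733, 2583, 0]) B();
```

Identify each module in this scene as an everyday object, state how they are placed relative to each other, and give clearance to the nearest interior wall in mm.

Clearances: x = 1625, y = 2475; minimum 1625 mm.

A is a house frame. B is a spool. The spool sits inside the house frame, centred. The clearance to the nearest interior wall is 1625 mm.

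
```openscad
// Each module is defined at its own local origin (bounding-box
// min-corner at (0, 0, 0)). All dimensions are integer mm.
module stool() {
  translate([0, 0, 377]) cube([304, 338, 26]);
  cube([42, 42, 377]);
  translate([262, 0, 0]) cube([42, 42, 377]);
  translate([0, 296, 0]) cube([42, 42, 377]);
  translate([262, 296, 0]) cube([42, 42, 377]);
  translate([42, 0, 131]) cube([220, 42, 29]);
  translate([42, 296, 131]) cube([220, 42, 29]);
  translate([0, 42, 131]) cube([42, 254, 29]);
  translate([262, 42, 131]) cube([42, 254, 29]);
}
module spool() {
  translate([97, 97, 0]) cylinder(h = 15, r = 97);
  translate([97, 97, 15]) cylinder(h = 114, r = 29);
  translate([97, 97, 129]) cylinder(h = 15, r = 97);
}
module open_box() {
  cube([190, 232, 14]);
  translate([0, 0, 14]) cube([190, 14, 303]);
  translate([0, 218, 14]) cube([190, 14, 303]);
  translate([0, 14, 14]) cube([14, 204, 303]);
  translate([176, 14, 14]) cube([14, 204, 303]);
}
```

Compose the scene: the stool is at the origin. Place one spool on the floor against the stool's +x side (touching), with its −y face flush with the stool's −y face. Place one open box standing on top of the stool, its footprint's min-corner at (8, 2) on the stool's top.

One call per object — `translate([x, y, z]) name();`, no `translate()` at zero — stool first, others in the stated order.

stool();
translate([304, 0, 0]) spool();
translate([8, 2, 403]) open_box();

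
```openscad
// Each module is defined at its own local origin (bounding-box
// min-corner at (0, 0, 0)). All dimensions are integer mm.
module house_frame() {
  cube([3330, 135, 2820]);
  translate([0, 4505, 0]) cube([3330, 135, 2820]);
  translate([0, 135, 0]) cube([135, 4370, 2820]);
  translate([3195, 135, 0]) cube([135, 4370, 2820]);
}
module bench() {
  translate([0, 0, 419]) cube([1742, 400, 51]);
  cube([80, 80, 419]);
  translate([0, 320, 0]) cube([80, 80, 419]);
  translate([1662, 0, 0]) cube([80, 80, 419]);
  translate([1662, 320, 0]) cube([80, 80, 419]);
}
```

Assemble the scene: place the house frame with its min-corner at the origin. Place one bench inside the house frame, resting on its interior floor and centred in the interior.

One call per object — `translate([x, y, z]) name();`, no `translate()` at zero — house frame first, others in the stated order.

house_frame();
translate([794, 2120, 0]) bench();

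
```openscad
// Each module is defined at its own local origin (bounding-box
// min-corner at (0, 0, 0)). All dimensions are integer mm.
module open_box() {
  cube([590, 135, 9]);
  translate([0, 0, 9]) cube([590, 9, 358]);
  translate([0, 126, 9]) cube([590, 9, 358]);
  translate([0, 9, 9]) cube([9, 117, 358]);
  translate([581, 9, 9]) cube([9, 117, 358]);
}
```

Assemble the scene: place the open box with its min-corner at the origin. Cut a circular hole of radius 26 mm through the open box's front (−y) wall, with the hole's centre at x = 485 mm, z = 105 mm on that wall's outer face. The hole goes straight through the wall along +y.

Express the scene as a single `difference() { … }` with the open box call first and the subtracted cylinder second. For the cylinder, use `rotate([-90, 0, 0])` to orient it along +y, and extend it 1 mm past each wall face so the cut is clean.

difference() {
  open_box();
  translate([485, -1, 105]) rotate([-90, 0, 0]) cylinder(h = 11, r = 26);
}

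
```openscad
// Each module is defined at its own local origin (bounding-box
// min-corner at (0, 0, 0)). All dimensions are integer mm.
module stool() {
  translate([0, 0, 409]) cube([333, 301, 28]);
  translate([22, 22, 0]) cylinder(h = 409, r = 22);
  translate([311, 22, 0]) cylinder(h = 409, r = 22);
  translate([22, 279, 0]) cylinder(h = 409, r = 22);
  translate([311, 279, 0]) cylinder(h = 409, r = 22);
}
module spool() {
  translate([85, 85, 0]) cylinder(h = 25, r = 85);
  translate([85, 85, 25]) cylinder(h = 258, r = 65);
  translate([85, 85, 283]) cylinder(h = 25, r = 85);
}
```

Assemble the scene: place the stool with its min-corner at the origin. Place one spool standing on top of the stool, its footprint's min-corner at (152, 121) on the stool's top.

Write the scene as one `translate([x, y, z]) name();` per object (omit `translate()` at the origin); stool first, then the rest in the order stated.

stool();
translate([152, 121, 437]) spool();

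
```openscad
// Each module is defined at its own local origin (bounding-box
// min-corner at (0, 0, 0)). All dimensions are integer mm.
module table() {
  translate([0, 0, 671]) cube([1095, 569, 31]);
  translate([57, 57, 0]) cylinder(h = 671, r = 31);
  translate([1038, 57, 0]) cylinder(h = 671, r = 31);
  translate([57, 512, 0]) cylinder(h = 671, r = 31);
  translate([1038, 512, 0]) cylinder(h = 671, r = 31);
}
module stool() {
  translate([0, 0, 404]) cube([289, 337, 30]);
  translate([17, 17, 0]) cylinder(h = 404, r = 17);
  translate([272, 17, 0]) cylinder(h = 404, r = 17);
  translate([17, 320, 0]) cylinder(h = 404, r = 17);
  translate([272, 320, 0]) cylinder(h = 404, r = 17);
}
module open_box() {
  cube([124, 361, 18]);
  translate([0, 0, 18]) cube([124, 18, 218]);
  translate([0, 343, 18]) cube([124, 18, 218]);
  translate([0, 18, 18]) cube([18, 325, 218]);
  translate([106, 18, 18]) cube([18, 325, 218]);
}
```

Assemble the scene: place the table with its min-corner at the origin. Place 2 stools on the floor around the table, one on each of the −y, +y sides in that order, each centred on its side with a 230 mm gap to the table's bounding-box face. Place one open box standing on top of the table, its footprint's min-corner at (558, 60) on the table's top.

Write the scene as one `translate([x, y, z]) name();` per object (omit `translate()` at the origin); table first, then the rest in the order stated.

table();
translate([403, -567, 0]) stool();
translate([403, 799, 0]) stool();
translate([558, 60, 702]) open_box();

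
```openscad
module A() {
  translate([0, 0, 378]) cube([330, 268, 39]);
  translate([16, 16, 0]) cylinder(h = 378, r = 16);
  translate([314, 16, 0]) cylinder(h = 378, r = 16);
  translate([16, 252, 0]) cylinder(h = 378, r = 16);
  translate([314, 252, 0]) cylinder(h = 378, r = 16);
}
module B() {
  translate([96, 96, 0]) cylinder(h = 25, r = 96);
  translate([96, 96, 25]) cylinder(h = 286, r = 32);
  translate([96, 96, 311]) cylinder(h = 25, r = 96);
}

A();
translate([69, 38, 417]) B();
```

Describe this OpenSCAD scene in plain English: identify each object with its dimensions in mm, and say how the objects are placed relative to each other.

A is a four-legged stool. The seat is a 330×268×39 mm slab whose top surface is at z = 417 mm; four round legs, each 32 mm in diameter, run from the floor (z = 0) to the underside of the seat, each leg's axis is inset half a diameter from the nearest pair of seat edges (so the leg's bounding box is flush with the corner).

B is a spool: two coaxial disc flanges of radius 96 mm and thickness 25 mm, joined by a core cylinder of radius 32 mm and height 286 mm. The lower flange rests on z = 0 and the three cylinders share a vertical axis.

The spool is on top of the stool, centred.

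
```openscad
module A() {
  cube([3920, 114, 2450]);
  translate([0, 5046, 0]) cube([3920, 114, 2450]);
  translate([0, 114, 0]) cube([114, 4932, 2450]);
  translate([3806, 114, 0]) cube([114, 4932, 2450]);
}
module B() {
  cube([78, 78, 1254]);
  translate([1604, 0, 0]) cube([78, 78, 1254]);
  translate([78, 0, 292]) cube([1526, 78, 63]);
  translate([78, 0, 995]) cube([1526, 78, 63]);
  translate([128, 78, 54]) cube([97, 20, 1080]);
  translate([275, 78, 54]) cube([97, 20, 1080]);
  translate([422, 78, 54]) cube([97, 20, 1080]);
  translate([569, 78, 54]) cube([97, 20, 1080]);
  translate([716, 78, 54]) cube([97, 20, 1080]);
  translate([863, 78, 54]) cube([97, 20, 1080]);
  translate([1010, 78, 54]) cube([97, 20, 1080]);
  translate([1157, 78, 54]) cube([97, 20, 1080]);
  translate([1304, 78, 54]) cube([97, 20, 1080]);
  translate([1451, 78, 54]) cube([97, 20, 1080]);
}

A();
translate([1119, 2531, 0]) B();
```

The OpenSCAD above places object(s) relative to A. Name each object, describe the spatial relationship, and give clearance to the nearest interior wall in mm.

Clearances: x = 1005, y = 2417; minimum 1005 mm.

A is a house frame. B is a fence section. The fence section sits inside the house frame, centred. The clearance to the nearest interior wall is 1005 mm.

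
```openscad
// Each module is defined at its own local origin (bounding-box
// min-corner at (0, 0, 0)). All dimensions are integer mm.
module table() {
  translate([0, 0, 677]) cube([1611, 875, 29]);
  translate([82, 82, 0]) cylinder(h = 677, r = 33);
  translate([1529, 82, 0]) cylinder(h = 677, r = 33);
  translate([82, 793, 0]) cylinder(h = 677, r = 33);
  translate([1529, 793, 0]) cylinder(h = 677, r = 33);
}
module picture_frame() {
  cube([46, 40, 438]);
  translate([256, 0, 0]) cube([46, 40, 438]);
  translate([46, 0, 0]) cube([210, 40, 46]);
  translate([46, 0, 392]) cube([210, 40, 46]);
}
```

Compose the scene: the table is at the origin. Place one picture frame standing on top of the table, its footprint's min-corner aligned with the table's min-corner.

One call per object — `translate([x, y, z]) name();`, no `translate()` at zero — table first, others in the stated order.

table();
translate([0, 0, 706]) picture_frame();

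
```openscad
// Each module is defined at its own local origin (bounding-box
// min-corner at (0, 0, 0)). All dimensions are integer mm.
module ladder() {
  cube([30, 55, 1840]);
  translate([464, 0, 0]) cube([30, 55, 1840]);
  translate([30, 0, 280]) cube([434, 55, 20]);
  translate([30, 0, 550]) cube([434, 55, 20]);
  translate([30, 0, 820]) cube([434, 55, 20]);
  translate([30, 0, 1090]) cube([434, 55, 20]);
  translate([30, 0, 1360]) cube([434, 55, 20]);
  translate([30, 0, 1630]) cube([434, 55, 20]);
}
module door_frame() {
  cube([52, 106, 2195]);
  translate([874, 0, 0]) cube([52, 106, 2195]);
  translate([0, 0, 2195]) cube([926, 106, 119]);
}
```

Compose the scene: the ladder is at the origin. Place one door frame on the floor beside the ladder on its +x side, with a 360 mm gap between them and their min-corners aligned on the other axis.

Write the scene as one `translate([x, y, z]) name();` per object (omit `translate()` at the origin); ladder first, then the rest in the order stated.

ladder();
translate([854, 0, 0]) door_frame();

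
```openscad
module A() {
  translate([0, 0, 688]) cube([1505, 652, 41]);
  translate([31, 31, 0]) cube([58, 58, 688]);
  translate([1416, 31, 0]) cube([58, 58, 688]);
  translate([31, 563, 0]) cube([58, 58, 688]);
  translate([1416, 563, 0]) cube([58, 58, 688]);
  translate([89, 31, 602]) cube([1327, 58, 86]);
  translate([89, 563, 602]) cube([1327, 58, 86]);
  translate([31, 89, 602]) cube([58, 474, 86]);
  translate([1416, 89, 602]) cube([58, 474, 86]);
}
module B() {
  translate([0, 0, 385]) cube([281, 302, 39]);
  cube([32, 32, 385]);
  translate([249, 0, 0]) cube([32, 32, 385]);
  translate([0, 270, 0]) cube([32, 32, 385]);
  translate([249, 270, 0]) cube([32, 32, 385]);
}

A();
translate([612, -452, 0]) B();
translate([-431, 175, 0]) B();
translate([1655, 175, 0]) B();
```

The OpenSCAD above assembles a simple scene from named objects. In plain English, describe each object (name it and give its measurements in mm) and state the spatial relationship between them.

A is a rectangular dining table. The top is 1505×652×41 mm with its upper surface at z = 729 mm. It stands on four 58×58 mm square legs, each inset 31 mm from the nearest pair of top edges, running from the floor to the underside of the top. Four apron rails, 58 mm thick and 86 mm tall, run between adjacent legs with their top edges flush with the underside of the top and their outer faces flush with the legs' outer faces.

B is a four-legged stool. The seat is a 281×302×39 mm slab whose top surface is at z = 424 mm; four square legs, each 32×32 mm in cross-section, run from the floor (z = 0) to the underside of the seat, each flush with a corner of the seat.

Three stools sit around the table at the −y, −x, +x sides.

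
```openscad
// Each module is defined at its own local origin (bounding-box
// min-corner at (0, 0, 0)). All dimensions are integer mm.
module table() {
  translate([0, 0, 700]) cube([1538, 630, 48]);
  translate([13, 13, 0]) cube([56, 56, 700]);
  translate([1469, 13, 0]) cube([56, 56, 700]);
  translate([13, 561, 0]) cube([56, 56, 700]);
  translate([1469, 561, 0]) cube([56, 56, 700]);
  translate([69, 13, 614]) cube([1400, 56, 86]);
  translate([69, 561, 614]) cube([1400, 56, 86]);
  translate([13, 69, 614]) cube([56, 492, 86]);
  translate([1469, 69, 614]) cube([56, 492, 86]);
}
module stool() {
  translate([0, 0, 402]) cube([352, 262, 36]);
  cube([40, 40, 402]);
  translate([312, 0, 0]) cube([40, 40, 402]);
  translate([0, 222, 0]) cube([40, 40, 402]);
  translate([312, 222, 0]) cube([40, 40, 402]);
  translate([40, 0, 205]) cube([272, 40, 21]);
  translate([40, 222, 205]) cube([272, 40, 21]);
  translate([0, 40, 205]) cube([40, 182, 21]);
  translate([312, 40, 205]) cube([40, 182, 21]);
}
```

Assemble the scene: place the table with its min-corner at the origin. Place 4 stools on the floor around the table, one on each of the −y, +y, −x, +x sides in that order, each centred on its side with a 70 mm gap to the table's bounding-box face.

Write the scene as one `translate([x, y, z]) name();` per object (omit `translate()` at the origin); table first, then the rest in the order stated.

table();
translate([593, -332, 0]) stool();
translate([593, 700, 0]) stool();
translate([-422, 184, 0]) stool();
translate([1608, 184, 0]) stool();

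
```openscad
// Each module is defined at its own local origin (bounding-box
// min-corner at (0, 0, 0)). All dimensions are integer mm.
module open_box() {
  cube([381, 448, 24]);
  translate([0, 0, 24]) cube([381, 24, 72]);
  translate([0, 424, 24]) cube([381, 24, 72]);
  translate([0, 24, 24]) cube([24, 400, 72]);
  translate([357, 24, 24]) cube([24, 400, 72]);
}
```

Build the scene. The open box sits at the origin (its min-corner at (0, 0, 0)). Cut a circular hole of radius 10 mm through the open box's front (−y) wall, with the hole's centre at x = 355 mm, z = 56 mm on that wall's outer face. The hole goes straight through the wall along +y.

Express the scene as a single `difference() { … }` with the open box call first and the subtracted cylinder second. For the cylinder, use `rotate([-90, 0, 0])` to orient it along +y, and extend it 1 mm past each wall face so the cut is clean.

difference() {
  open_box();
  translate([355, -1, 56]) rotate([-90, 0, 0]) cylinder(h = 26, r = 10);
}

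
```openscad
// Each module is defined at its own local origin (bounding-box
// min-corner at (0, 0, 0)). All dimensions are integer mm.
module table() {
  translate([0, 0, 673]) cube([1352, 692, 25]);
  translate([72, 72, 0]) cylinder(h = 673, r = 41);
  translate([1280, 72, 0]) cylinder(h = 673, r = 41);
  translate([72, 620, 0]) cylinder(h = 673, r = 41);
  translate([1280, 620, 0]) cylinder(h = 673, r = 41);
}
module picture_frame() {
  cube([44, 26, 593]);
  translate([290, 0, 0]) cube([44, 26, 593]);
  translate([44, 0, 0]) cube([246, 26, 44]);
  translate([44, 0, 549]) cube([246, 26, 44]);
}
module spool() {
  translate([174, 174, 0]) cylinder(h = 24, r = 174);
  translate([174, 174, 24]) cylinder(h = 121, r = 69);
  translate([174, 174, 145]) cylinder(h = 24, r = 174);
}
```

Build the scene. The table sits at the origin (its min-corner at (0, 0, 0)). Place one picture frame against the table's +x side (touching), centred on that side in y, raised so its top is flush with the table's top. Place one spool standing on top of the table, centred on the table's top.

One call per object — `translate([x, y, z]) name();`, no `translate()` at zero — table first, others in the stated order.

table();
translate([1352, 333, 105]) picture_frame();
translate([502, 172, 698]) spool();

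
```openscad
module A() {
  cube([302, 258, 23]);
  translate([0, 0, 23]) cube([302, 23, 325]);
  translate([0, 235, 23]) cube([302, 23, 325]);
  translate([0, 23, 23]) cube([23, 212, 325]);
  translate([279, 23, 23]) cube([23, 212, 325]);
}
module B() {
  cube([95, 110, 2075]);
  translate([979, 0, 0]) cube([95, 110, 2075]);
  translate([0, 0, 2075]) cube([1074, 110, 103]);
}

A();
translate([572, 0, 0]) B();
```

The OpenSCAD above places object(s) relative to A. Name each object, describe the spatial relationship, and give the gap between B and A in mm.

The door frame's nearest face is 270 mm from the open box's +x face.

A is an open box. B is a door frame. The door frame is on the floor beside the open box on its +x side. The gap between the door frame and the open box is 270 mm.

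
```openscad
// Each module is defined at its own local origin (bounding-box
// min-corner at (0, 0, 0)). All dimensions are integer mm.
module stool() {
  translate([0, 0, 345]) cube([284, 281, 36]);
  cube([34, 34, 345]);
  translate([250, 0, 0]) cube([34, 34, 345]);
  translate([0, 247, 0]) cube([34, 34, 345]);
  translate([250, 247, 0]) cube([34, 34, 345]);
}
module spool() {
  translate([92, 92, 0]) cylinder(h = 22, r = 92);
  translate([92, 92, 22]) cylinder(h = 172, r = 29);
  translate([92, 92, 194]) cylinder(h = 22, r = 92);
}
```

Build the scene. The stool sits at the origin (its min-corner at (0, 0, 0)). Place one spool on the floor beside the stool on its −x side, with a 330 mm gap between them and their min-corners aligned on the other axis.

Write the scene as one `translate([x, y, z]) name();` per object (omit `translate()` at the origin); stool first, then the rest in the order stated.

stool();
translate([-514, 0, 0]) spool();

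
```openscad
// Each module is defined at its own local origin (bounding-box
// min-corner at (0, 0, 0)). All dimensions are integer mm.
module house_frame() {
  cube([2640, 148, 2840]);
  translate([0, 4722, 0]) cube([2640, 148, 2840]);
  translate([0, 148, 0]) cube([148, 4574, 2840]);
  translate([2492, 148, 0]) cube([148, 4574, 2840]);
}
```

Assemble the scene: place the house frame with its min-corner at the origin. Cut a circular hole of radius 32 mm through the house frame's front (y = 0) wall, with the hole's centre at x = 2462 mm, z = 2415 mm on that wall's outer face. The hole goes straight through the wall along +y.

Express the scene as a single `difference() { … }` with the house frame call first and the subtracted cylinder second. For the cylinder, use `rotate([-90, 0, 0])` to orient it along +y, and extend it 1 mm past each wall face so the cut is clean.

difference() {
  house_frame();
  translate([2462, -1, 2415]) rotate([-90, 0, 0]) cylinder(h = 150, r = 32);
}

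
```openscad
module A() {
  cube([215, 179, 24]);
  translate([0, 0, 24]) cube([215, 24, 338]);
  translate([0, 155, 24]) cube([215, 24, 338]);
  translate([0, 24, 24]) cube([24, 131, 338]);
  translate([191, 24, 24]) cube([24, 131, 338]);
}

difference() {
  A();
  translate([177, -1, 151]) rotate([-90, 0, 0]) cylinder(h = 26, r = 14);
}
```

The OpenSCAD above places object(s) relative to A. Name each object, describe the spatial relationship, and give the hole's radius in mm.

A is an open box. The open box has a circular hole through its front wall. The hole's radius is 14 mm.

The subtracted cylinder has r = 14 mm.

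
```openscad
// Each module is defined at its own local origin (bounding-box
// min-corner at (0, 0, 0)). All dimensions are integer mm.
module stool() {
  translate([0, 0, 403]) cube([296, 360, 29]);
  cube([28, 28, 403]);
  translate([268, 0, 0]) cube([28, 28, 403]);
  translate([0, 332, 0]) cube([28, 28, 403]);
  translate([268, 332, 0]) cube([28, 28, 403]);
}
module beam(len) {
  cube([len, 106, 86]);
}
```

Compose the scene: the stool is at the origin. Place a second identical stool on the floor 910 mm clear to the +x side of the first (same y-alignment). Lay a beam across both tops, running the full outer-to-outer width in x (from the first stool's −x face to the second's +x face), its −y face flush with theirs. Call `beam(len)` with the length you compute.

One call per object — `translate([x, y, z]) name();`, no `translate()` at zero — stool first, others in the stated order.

stool();
translate([1206, 0, 0]) stool();
translate([0, 0, 432]) beam(1502);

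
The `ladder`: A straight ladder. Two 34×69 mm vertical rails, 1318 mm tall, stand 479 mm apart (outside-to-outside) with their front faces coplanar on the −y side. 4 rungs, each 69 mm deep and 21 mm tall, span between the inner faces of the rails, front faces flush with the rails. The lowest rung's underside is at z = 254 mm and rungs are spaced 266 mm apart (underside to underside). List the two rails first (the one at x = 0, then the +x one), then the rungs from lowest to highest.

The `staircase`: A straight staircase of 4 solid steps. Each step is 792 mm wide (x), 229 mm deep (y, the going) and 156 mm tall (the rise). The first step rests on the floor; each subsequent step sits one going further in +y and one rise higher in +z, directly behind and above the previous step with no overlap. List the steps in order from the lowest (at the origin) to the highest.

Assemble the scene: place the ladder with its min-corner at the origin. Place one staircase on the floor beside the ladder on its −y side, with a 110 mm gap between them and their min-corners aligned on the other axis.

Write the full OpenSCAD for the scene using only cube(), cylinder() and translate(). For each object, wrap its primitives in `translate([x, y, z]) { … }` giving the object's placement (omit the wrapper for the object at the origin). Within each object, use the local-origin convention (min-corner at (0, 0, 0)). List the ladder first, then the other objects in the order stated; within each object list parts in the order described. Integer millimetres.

cube([34, 69, 1318]);
translate([445, 0, 0]) cube([34, 69, 1318]);
translate([34, 0, 254]) cube([411, 69, 21]);
translate([34, 0, 520]) cube([411, 69, 21]);
translate([34, 0, 786]) cube([411, 69, 21]);
translate([34, 0, 1052]) cube([411, 69, 21]);
translate([0, -1026, 0]) {
  cube([792, 229, 156]);
  translate([0, 229, 156]) cube([792, 229, 156]);
  translate([0, 458, 312]) cube([792, 229, 156]);
  translate([0, 687, 468]) cube([792, 229, 156]);
}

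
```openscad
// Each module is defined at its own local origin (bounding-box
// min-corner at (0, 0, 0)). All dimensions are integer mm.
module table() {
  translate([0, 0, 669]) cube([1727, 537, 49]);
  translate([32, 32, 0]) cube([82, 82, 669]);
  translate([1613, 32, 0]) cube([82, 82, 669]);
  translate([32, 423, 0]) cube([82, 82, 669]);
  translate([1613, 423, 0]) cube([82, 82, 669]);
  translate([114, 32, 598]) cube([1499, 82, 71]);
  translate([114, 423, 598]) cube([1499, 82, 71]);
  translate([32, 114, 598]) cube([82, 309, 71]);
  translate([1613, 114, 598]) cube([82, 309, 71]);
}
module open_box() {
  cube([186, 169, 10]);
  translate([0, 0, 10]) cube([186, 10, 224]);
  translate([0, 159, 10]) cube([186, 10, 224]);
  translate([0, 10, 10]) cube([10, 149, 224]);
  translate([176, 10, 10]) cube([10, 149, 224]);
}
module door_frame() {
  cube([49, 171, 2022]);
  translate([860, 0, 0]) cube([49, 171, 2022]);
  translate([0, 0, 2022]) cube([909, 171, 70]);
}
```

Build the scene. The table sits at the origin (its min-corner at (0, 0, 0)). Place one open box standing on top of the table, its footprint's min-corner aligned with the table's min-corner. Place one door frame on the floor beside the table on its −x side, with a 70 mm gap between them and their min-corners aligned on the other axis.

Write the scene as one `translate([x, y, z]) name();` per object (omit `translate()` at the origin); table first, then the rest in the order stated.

table();
translate([0, 0, 718]) open_box();
translate([-979, 0, 0]) door_frame();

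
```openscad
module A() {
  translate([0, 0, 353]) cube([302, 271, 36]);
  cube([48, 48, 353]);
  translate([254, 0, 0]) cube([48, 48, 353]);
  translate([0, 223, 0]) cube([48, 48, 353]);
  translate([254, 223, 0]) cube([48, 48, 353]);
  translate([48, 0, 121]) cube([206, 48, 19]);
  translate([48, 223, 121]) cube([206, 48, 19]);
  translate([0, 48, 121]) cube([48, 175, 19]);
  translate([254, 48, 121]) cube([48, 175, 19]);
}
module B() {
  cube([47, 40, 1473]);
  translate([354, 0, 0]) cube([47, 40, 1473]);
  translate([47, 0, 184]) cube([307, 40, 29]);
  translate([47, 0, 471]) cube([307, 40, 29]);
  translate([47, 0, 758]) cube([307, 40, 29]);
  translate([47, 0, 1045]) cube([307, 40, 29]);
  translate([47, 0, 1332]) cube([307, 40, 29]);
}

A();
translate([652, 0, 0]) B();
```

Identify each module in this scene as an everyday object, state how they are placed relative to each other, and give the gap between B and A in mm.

A is a stool. B is a ladder. The ladder is on the floor beside the stool on its +x side. The gap between the ladder and the stool is 350 mm.

The ladder's nearest face is 350 mm from the stool's +x face.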